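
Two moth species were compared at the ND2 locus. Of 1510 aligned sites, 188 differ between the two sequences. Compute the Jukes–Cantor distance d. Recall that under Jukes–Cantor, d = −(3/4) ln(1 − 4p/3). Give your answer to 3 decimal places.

p = 188/1510 ≈ 0.124503.
d = −(3/4) ln(1 − 4p/3) = −0.75 ln(1 − 0.166004) = −0.75 ln(0.833996)
  = −0.75 × (-0.181527) = 0.136145 substitutions/site.

0.136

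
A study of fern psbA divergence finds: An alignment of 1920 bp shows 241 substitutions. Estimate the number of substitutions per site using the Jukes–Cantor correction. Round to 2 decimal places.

p = 241/1920 ≈ 0.125521.
d = −(3/4) ln(1 − 4p/3) = −0.75 ln(1 − 0.167361) = −0.75 ln(0.832639)
  = −0.75 × (-0.183155) = 0.137366 substitutions/site.

0.14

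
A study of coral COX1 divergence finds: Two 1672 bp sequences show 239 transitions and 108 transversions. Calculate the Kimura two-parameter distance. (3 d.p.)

P = 239/1672 ≈ 0.142943 and Q = 108/1672 ≈ 0.064593.
Under the Kimura two-parameter model, d = −½ ln(1 − 2P − Q) − ¼ ln(1 − 2Q).
1 − 2P − Q = 0.649521, giving −½ ln(0.649521) = 0.215760.
1 − 2Q = 0.870814, giving −¼ ln(0.870814) = 0.034582.
d = 0.215760 + 0.034582 = 0.250342.

0.250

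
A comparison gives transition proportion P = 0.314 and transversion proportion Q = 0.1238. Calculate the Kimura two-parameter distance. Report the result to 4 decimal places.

Under the Kimura two-parameter model, d = −½ ln(1 − 2P − Q) − ¼ ln(1 − 2Q).
1 − 2P − Q = 0.2482, giving −½ ln(0.2482) = 0.696760.
1 − 2Q = 0.7524, giving −¼ ln(0.7524) = 0.071122.
d = 0.696760 + 0.071122 = 0.767882.

0.7679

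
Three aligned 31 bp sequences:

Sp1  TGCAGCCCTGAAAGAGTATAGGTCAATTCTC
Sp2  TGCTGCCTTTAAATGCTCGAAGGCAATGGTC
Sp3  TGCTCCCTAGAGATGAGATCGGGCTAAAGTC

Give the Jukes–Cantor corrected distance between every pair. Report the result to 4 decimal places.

d(Sp1,Sp2) = 0.5445, d(Sp1,Sp3) = 0.7771, d(Sp2,Sp3) = 0.6143

Sp1–Sp2: 12/31 sites differ → p ≈ 0.387097, d = −0.75 ln(1 − 0.516129) = 0.544453 ≈ 0.5445.
Sp1–Sp3: 15/31 sites differ → p ≈ 0.483871, d = −0.75 ln(1 − 0.645161) = 0.777068 ≈ 0.7771.
Sp2–Sp3: 13/31 sites differ → p ≈ 0.419355, d = −0.75 ln(1 − 0.55914) = 0.614271 ≈ 0.6143.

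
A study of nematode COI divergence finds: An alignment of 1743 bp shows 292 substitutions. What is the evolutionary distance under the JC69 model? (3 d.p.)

0.190

p = 292/1743 ≈ 0.167527.
d = −(3/4) ln(1 − 4p/3) = −0.75 ln(1 − 0.223369) = −0.75 ln(0.776631)
  = −0.75 × (-0.252790) = 0.189593 substitutions/site.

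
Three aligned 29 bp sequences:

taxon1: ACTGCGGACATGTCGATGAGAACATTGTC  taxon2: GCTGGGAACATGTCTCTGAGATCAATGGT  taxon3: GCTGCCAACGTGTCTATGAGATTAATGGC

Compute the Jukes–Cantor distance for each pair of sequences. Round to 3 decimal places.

d(taxon1,taxon2) = 0.401, d(taxon1,taxon3) = 0.401, d(taxon2,taxon3) = 0.242

taxon1–taxon2: 9/29 sites differ → p ≈ 0.310345, d = −0.75 ln(1 − 0.413793) = 0.400562 ≈ 0.401.
taxon1–taxon3: 9/29 sites differ → p ≈ 0.310345, d = −0.75 ln(1 − 0.413793) = 0.400562 ≈ 0.401.
taxon2–taxon3: 6/29 sites differ → p ≈ 0.206897, d = −0.75 ln(1 − 0.275863) = 0.242081 ≈ 0.242.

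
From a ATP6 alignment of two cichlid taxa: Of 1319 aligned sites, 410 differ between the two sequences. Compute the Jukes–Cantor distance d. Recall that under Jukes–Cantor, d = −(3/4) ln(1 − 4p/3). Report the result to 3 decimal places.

0.401

p = 410/1319 ≈ 0.310842.
d = −(3/4) ln(1 − 4p/3) = −0.75 ln(1 − 0.414456) = −0.75 ln(0.585544)
  = −0.75 × (-0.535214) = 0.401411 substitutions/site.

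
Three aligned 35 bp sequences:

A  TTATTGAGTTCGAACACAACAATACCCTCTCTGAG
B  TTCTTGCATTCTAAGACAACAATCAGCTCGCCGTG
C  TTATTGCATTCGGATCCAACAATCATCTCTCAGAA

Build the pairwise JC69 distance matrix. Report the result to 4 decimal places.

A–B: 11/35 sites differ → p ≈ 0.314286, d = −0.75 ln(1 − 0.419048) = 0.407315 ≈ 0.4073.
A–C: 10/35 sites differ → p ≈ 0.285714, d = −0.75 ln(1 − 0.380952) = 0.359679 ≈ 0.3597.
B–C: 10/35 sites differ → p ≈ 0.285714, d = −0.75 ln(1 − 0.380952) = 0.359679 ≈ 0.3597.

d(A,B) = 0.4073, d(A,C) = 0.3597, d(B,C) = 0.3597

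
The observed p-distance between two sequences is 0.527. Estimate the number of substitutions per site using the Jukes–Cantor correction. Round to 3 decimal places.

d = −(3/4) ln(1 − 4p/3) = −0.75 ln(1 − 0.702667) = −0.75 ln(0.297333)
  = −0.75 × (-1.212903) = 0.909677 substitutions/site.

0.910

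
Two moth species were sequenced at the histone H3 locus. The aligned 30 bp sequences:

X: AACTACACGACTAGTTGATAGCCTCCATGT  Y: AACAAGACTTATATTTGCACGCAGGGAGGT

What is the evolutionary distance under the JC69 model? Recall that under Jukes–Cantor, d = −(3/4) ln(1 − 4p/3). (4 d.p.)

0.7301

The sequences differ at 14 of 30 sites, so p = 14/30 ≈ 0.466667.
d = −(3/4) ln(1 − 4p/3) = −0.75 ln(1 − 0.622223) = −0.75 ln(0.377777)
  = −0.75 × (-0.973451) = 0.730088 substitutions/site.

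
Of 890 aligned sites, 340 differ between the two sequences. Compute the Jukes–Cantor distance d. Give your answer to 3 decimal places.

p = 340/890 ≈ 0.382022.
d = −(3/4) ln(1 − 4p/3) = −0.75 ln(1 − 0.509363) = −0.75 ln(0.490637)
  = −0.75 × (-0.712051) = 0.534038 substitutions/site.

0.534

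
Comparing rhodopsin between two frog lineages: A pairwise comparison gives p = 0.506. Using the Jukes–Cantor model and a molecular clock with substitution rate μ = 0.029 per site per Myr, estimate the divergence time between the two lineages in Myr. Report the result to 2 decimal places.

d = −(3/4) ln(1 − 4p/3) = −0.75 ln(1 − 0.674667) = −0.75 ln(0.325333)
  = −0.75 × (-1.122906) = 0.842180 substitutions/site.
Under a molecular clock d = 2μt, so t = d/(2μ) = 0.842180 / (2 × 0.029) = 14.52 Myr.

14.52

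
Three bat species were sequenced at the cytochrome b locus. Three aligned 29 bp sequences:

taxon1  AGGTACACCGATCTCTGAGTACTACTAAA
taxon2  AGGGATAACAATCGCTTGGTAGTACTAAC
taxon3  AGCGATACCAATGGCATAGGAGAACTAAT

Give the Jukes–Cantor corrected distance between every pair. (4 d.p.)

taxon1–taxon2: 9/29 sites differ → p ≈ 0.310345, d = −0.75 ln(1 − 0.413793) = 0.400562 ≈ 0.4006.
taxon1–taxon3: 12/29 sites differ → p ≈ 0.413793, d = −0.75 ln(1 − 0.551724) = 0.601760 ≈ 0.6018.
taxon2–taxon3: 8/29 sites differ → p ≈ 0.275862, d = −0.75 ln(1 − 0.367816) = 0.343931 ≈ 0.3439.

d(taxon1,taxon2) = 0.4006, d(taxon1,taxon3) = 0.6018, d(taxon2,taxon3) = 0.3439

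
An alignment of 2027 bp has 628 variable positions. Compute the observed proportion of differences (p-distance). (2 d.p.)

p = 628/2027 = 0.309817… ≈ 0.31 (to 2 d.p.).

0.31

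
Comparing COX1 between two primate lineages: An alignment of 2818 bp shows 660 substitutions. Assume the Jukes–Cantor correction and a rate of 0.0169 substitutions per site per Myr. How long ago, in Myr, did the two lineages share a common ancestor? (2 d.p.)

p = 660/2818 ≈ 0.234209.
d = −(3/4) ln(1 − 4p/3) = −0.75 ln(1 − 0.312279) = −0.75 ln(0.687721)
  = −0.75 × (-0.374372) = 0.280779 substitutions/site.
Under a molecular clock d = 2μt, so t = d/(2μ) = 0.280779 / (2 × 0.0169) = 8.31 Myr.

8.31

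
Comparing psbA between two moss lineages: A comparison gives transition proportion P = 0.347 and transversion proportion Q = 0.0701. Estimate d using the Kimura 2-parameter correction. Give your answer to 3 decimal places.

0.760

Under the Kimura two-parameter model, d = −½ ln(1 − 2P − Q) − ¼ ln(1 − 2Q).
1 − 2P − Q = 0.2359, giving −½ ln(0.2359) = 0.722174.
1 − 2Q = 0.8598, giving −¼ ln(0.8598) = 0.037764.
d = 0.722174 + 0.037764 = 0.759938.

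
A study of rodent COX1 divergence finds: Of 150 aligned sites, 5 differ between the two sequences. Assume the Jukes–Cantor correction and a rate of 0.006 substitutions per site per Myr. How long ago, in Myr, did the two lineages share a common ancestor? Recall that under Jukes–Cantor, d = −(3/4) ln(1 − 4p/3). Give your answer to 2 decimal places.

p = 5/150 ≈ 0.033333.
d = −(3/4) ln(1 − 4p/3) = −0.75 ln(1 − 0.044444) = −0.75 ln(0.955556)
  = −0.75 × (-0.045462) = 0.034097 substitutions/site.
Under a molecular clock d = 2μt, so t = d/(2μ) = 0.034097 / (2 × 0.006) = 2.84 Myr.

2.84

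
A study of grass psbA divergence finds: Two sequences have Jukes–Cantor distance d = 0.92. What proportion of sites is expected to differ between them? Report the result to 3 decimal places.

0.530

p = (3/4)(1 − e^(−4d/3)) = 0.75 × (1 − e^(-1.226667)) = 0.75 × (1 − 0.293268) = 0.530049.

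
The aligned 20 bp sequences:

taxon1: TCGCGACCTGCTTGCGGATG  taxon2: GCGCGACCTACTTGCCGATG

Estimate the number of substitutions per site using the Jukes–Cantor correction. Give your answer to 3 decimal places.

The sequences differ at 3 of 20 sites (1, 10, 16), so p = 3/20 = 0.15.
d = −(3/4) ln(1 − 4p/3) = −0.75 ln(1 − 0.2) = −0.75 ln(0.8)
  = −0.75 × (-0.223144) = 0.167358 substitutions/site.

0.167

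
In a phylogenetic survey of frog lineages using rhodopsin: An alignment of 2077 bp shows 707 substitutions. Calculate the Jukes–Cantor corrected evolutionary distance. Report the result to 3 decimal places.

p = 707/2077 ≈ 0.340395.
d = −(3/4) ln(1 − 4p/3) = −0.75 ln(1 − 0.45386) = −0.75 ln(0.54614)
  = −0.75 × (-0.604880) = 0.453660 substitutions/site.

0.454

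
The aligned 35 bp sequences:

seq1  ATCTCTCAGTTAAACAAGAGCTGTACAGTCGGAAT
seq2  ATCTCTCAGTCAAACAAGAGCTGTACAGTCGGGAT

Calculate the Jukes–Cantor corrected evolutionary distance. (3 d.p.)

0.059

The sequences differ at 2 of 35 sites (11, 33), so p = 2/35 ≈ 0.057143.
d = −(3/4) ln(1 − 4p/3) = −0.75 ln(1 − 0.076191) = −0.75 ln(0.923809)
  = −0.75 × (-0.079250) = 0.059438 substitutions/site.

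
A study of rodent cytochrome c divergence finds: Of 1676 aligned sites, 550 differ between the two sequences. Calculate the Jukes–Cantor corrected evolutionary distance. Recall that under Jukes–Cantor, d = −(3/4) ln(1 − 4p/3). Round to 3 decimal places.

p = 550/1676 ≈ 0.328162.
d = −(3/4) ln(1 − 4p/3) = −0.75 ln(1 − 0.437549) = −0.75 ln(0.562451)
  = −0.75 × (-0.575451) = 0.431588 substitutions/site.

0.432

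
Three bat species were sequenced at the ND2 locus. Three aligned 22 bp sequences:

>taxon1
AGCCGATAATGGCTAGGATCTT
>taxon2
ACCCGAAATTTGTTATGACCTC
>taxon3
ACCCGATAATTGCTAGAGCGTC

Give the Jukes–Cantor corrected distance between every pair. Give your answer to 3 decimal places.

taxon1–taxon2: 8/22 sites differ → p ≈ 0.363636, d = −0.75 ln(1 − 0.484848) = 0.497470 ≈ 0.497.
taxon1–taxon3: 7/22 sites differ → p ≈ 0.318182, d = −0.75 ln(1 − 0.424243) = 0.414052 ≈ 0.414.
taxon2–taxon3: 7/22 sites differ → p ≈ 0.318182, d = −0.75 ln(1 − 0.424243) = 0.414052 ≈ 0.414.

d(taxon1,taxon2) = 0.497, d(taxon1,taxon3) = 0.414, d(taxon2,taxon3) = 0.414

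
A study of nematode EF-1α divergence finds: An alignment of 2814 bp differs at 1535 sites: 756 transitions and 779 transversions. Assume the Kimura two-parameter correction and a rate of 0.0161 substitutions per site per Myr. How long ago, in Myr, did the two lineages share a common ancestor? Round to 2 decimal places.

P = 756/2814 ≈ 0.268657 and Q = 779/2814 ≈ 0.27683.
Under the Kimura two-parameter model, d = −½ ln(1 − 2P − Q) − ¼ ln(1 − 2Q).
1 − 2P − Q = 0.185856, giving −½ ln(0.185856) = 0.841392.
1 − 2Q = 0.44634, giving −¼ ln(0.44634) = 0.201669.
d = 0.841392 + 0.201669 = 1.043061.
Under a molecular clock d = 2μt, so t = d/(2μ) = 1.043061 / (2 × 0.0161) = 32.39 Myr.

32.39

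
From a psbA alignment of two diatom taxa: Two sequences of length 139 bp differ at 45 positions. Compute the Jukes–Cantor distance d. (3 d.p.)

0.424

p = 45/139 ≈ 0.323741.
d = −(3/4) ln(1 − 4p/3) = −0.75 ln(1 − 0.431655) = −0.75 ln(0.568345)
  = −0.75 × (-0.565027) = 0.423770 substitutions/site.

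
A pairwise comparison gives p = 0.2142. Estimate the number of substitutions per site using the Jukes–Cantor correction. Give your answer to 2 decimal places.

d = −(3/4) ln(1 − 4p/3) = −0.75 ln(1 − 0.2856) = −0.75 ln(0.7144)
  = −0.75 × (-0.336312) = 0.252234 substitutions/site.

0.25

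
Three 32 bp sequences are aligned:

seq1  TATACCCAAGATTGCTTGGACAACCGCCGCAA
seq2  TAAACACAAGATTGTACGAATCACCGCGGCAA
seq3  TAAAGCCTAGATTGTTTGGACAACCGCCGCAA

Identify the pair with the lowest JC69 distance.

seq1–seq2: 9/32 differ, p = 0.281, d = 0.353.
seq1–seq3: 4/32 differ, p = 0.125, d = 0.137.
seq2–seq3: 9/32 differ, p = 0.281, d = 0.353.
The smallest distance is between seq1 and seq3.

seq1 and seq3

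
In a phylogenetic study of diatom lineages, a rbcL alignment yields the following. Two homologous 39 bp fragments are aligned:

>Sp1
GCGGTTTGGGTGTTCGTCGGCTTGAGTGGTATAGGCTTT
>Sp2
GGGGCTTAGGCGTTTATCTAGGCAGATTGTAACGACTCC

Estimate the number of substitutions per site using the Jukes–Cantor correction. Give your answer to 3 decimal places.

0.863

The sequences differ at 20 of 39 sites, so p = 20/39 ≈ 0.512821.
d = −(3/4) ln(1 − 4p/3) = −0.75 ln(1 − 0.683761) = −0.75 ln(0.316239)
  = −0.75 × (-1.151257) = 0.863443 substitutions/site.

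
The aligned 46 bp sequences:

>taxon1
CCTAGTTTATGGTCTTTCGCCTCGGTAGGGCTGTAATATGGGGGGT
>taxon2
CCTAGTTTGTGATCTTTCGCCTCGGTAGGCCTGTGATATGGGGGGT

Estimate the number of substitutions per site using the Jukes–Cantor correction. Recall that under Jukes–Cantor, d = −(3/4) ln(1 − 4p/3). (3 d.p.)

The sequences differ at 4 of 46 sites (9, 12, 30, 35), so p = 4/46 ≈ 0.086957.
d = −(3/4) ln(1 − 4p/3) = −0.75 ln(1 − 0.115943) = −0.75 ln(0.884057)
  = −0.75 × (-0.123234) = 0.092426 substitutions/site.

0.092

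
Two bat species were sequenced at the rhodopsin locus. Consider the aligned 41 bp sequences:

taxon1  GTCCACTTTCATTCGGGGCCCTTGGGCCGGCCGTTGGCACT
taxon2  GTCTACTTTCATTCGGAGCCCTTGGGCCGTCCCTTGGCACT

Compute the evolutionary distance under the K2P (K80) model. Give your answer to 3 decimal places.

0.105

Of 41 sites, 2 differences are transitions and 2 are transversions, so P = 2/41 ≈ 0.04878 and Q = 2/41 ≈ 0.04878.
Under the Kimura two-parameter model, d = −½ ln(1 − 2P − Q) − ¼ ln(1 − 2Q).
1 − 2P − Q = 0.85366, giving −½ ln(0.85366) = 0.079111.
1 − 2Q = 0.90244, giving −¼ ln(0.90244) = 0.025663.
d = 0.079111 + 0.025663 = 0.104774.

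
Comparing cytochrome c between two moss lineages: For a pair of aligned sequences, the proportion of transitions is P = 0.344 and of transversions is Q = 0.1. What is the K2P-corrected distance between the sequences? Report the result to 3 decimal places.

0.831

Under the Kimura two-parameter model, d = −½ ln(1 − 2P − Q) − ¼ ln(1 − 2Q).
1 − 2P − Q = 0.212, giving −½ ln(0.212) = 0.775585.
1 − 2Q = 0.8, giving −¼ ln(0.8) = 0.055786.
d = 0.775585 + 0.055786 = 0.831371.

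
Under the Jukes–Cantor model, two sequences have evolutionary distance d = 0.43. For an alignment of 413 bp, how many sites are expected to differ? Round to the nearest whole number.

Invert JC69: p = (3/4)(1 − e^(−4d/3)) = 0.75 × (1 − e^(-0.573333)) = 0.75 × (1 − 0.563644) = 0.327267.
Expected differing sites = pL ≈ 0.327267 × 413 = 135.161271 ≈ 135.

135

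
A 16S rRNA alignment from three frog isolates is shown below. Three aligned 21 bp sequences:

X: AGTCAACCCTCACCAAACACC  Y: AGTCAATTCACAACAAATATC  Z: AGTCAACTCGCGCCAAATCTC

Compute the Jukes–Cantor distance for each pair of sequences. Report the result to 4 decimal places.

X–Y: 6/21 sites differ → p ≈ 0.285714, d = −0.75 ln(1 − 0.380952) = 0.359679 ≈ 0.3597.
X–Z: 6/21 sites differ → p ≈ 0.285714, d = −0.75 ln(1 − 0.380952) = 0.359679 ≈ 0.3597.
Y–Z: 5/21 sites differ → p ≈ 0.238095, d = −0.75 ln(1 − 0.31746) = 0.286451 ≈ 0.2865.

d(X,Y) = 0.3597, d(X,Z) = 0.3597, d(Y,Z) = 0.2865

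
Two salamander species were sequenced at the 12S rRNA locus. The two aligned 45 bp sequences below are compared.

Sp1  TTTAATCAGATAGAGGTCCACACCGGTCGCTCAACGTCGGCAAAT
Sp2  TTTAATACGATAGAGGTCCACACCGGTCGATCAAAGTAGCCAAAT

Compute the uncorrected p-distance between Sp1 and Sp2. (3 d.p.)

0.133

The sequences differ at 6 of 45 positions (sites 7, 8, 30, 35, 38, 40).
p = 6/45 = 0.133333… ≈ 0.133 (to 3 d.p.).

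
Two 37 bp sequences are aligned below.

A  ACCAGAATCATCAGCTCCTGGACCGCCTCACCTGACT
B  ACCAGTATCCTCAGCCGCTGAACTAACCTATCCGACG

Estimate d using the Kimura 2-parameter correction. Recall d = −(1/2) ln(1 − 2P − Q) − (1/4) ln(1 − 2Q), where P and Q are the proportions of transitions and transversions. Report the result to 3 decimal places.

0.498

Of 37 sites, 8 differences are transitions and 5 are transversions, so P = 8/37 ≈ 0.216216 and Q = 5/37 ≈ 0.135135.
Under the Kimura two-parameter model, d = −½ ln(1 − 2P − Q) − ¼ ln(1 − 2Q).
1 − 2P − Q = 0.432433, giving −½ ln(0.432433) = 0.419164.
1 − 2Q = 0.72973, giving −¼ ln(0.72973) = 0.078770.
d = 0.419164 + 0.078770 = 0.497934.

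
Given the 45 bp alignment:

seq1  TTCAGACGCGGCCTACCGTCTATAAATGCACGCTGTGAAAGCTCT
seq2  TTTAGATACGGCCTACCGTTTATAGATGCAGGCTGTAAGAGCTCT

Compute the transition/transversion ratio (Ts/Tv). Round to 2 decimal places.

7.00

Transitions are A↔G and C↔T; transversions are all other mismatches.
Transitions: 7. Transversions: 1.
R = 7/1 = 7.00.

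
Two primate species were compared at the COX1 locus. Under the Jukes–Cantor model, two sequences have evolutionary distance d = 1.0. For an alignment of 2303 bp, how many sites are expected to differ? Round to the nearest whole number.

Invert JC69: p = (3/4)(1 − e^(−4d/3)) = 0.75 × (1 − e^(-1.333333)) = 0.75 × (1 − 0.263597) = 0.552302.
Expected differing sites = pL ≈ 0.552302 × 2303 = 1271.951506 ≈ 1272.

1272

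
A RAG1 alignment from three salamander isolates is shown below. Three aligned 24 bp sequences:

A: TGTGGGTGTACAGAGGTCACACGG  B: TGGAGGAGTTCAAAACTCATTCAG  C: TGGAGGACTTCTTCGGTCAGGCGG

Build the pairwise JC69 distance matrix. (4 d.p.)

A–B: 10/24 sites differ → p ≈ 0.416667, d = −0.75 ln(1 − 0.555556) = 0.608198 ≈ 0.6082.
A–C: 10/24 sites differ → p ≈ 0.416667, d = −0.75 ln(1 − 0.555556) = 0.608198 ≈ 0.6082.
B–C: 9/24 sites differ → p = 0.375, d = −0.75 ln(1 − 0.5) = 0.519860 ≈ 0.5199.

d(A,B) = 0.6082, d(A,C) = 0.6082, d(B,C) = 0.5199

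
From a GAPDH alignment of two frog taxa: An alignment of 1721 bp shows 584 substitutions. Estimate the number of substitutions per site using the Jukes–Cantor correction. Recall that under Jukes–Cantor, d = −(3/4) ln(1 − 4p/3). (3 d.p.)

0.452

p = 584/1721 ≈ 0.339338.
d = −(3/4) ln(1 − 4p/3) = −0.75 ln(1 − 0.452451) = −0.75 ln(0.547549)
  = −0.75 × (-0.602303) = 0.451727 substitutions/site.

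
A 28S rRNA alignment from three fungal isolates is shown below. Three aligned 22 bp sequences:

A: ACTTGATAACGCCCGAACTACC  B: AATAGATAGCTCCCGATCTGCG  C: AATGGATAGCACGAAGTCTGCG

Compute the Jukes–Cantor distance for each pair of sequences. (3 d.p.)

A–B: 7/22 sites differ → p ≈ 0.318182, d = −0.75 ln(1 − 0.424243) = 0.414052 ≈ 0.414.
A–C: 11/22 sites differ → p = 0.5, d = −0.75 ln(1 − 0.666667) = 0.823960 ≈ 0.824.
B–C: 6/22 sites differ → p ≈ 0.272727, d = −0.75 ln(1 − 0.363636) = 0.338988 ≈ 0.339.

d(A,B) = 0.414, d(A,C) = 0.824, d(B,C) = 0.339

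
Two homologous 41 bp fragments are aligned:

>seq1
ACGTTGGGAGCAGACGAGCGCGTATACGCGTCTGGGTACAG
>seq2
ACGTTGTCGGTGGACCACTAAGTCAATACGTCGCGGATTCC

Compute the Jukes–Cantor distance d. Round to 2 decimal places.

0.86

The sequences differ at 21 of 41 sites, so p = 21/41 ≈ 0.512195.
d = −(3/4) ln(1 − 4p/3) = −0.75 ln(1 − 0.682927) = −0.75 ln(0.317073)
  = −0.75 × (-1.148623) = 0.861467 substitutions/site.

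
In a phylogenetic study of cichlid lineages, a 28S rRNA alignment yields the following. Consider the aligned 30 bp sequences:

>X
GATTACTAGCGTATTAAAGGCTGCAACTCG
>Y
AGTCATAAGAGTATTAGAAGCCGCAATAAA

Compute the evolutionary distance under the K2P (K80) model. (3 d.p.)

Of 30 sites, 9 differences are transitions and 4 are transversions, so P = 9/30 = 0.3 and Q = 4/30 ≈ 0.133333.
Under the Kimura two-parameter model, d = −½ ln(1 − 2P − Q) − ¼ ln(1 − 2Q).
1 − 2P − Q = 0.266667, giving −½ ln(0.266667) = 0.660877.
1 − 2Q = 0.733334, giving −¼ ln(0.733334) = 0.077539.
d = 0.660877 + 0.077539 = 0.738416.

0.738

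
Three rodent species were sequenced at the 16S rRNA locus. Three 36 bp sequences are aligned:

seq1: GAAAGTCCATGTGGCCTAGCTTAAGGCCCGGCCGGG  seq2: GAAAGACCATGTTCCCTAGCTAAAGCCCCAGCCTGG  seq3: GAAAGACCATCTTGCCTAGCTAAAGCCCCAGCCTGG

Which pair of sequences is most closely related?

seq2 and seq3

seq1–seq2: 7/36 differ, p = 0.194, d = 0.225.
seq1–seq3: 7/36 differ, p = 0.194, d = 0.225.
seq2–seq3: 2/36 differ, p = 0.056, d = 0.058.
The smallest distance is between seq2 and seq3.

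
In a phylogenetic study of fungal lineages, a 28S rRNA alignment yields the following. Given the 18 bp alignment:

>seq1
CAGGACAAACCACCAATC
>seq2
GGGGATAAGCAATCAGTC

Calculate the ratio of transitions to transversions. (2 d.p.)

Transitions are A↔G and C↔T; transversions are all other mismatches.
Transitions: 5. Transversions: 2.
R = 5/2 = 2.50.

2.50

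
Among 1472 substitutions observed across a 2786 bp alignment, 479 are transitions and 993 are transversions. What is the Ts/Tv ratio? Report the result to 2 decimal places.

0.48

R = 479/993 = 0.482376… ≈ 0.48 (to 2 d.p.).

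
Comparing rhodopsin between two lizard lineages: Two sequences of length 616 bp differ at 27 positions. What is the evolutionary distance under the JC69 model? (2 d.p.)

0.05

p = 27/616 ≈ 0.043831.
d = −(3/4) ln(1 − 4p/3) = −0.75 ln(1 − 0.058441) = −0.75 ln(0.941559)
  = −0.75 × (-0.060218) = 0.045164 substitutions/site.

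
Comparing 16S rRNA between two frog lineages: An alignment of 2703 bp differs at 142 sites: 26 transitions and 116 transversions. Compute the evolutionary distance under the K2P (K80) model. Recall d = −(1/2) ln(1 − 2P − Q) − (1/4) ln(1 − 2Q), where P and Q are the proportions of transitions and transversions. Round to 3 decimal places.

0.055

P = 26/2703 ≈ 0.009619 and Q = 116/2703 ≈ 0.042915.
Under the Kimura two-parameter model, d = −½ ln(1 − 2P − Q) − ¼ ln(1 − 2Q).
1 − 2P − Q = 0.937847, giving −½ ln(0.937847) = 0.032084.
1 − 2Q = 0.91417, giving −¼ ln(0.91417) = 0.022435.
d = 0.032084 + 0.022435 = 0.054519.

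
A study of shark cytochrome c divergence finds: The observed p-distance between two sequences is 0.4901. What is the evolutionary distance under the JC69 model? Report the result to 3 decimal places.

d = −(3/4) ln(1 − 4p/3) = −0.75 ln(1 − 0.653467) = −0.75 ln(0.346533)
  = −0.75 × (-1.059777) = 0.794833 substitutions/site.

0.795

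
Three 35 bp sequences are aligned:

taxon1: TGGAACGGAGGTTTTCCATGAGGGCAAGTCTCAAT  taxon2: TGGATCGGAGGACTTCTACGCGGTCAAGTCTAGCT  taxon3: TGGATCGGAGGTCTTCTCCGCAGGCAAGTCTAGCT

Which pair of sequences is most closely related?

taxon2 and taxon3

taxon1–taxon2: 10/35 differ, p = 0.286, d = 0.360.
taxon1–taxon3: 10/35 differ, p = 0.286, d = 0.360.
taxon2–taxon3: 4/35 differ, p = 0.114, d = 0.124.
The smallest distance is between taxon2 and taxon3.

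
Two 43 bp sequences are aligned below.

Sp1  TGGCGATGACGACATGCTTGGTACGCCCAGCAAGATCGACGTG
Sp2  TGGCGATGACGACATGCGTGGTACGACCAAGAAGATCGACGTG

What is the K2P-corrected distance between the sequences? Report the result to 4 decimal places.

Of 43 sites, 1 differences are transitions and 3 are transversions, so P = 1/43 ≈ 0.023256 and Q = 3/43 ≈ 0.069767.
Under the Kimura two-parameter model, d = −½ ln(1 − 2P − Q) − ¼ ln(1 − 2Q).
1 − 2P − Q = 0.883721, giving −½ ln(0.883721) = 0.061807.
1 − 2Q = 0.860466, giving −¼ ln(0.860466) = 0.037570.
d = 0.061807 + 0.037570 = 0.099377.

0.0994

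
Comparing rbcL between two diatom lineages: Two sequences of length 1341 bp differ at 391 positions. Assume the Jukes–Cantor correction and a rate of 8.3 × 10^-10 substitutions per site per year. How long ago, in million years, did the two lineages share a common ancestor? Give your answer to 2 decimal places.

222.41

p = 391/1341 ≈ 0.291573.
d = −(3/4) ln(1 − 4p/3) = −0.75 ln(1 − 0.388764) = −0.75 ln(0.611236)
  = −0.75 × (-0.492272) = 0.369204 substitutions/site.
Under a molecular clock d = 2μt, so t = d/(2μ) = 0.369204 / (2 × 8.3 × 10^-10) = 222.41 million years.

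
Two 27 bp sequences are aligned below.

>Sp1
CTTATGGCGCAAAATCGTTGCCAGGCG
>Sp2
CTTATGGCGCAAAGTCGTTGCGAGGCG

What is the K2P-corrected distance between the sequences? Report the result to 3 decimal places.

0.078

Of 27 sites, 1 differences are transitions and 1 are transversions, so P = 1/27 ≈ 0.037037 and Q = 1/27 ≈ 0.037037.
Under the Kimura two-parameter model, d = −½ ln(1 − 2P − Q) − ¼ ln(1 − 2Q).
1 − 2P − Q = 0.888889, giving −½ ln(0.888889) = 0.058891.
1 − 2Q = 0.925926, giving −¼ ln(0.925926) = 0.019240.
d = 0.058891 + 0.019240 = 0.078131.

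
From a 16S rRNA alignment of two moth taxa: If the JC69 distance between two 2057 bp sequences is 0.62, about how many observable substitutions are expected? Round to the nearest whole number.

Invert JC69: p = (3/4)(1 − e^(−4d/3)) = 0.75 × (1 − e^(-0.826667)) = 0.75 × (1 − 0.437505) = 0.421871.
Expected differing sites = pL ≈ 0.421871 × 2057 = 867.788647 ≈ 868.

868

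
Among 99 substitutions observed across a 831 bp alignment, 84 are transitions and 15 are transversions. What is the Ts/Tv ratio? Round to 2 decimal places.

R = 84/15 = 5.60.

5.60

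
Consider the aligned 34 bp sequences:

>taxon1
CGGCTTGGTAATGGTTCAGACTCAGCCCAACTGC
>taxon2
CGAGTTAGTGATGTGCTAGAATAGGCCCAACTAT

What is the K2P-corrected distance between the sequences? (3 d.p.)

0.568

Of 34 sites, 8 differences are transitions and 5 are transversions, so P = 8/34 ≈ 0.235294 and Q = 5/34 ≈ 0.147059.
Under the Kimura two-parameter model, d = −½ ln(1 − 2P − Q) − ¼ ln(1 − 2Q).
1 − 2P − Q = 0.382353, giving −½ ln(0.382353) = 0.480706.
1 − 2Q = 0.705882, giving −¼ ln(0.705882) = 0.087077.
d = 0.480706 + 0.087077 = 0.567783.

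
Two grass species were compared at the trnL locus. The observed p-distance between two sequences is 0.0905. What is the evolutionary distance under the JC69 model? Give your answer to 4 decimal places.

d = −(3/4) ln(1 − 4p/3) = −0.75 ln(1 − 0.120667) = −0.75 ln(0.879333)
  = −0.75 × (-0.128592) = 0.096444 substitutions/site.

0.0964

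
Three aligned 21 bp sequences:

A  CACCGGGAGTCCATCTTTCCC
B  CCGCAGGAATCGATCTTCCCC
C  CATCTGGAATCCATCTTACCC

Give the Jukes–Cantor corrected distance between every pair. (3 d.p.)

d(A,B) = 0.360, d(A,C) = 0.220, d(B,C) = 0.286

A–B: 6/21 sites differ → p ≈ 0.285714, d = −0.75 ln(1 − 0.380952) = 0.359679 ≈ 0.360.
A–C: 4/21 sites differ → p ≈ 0.190476, d = −0.75 ln(1 − 0.253968) = 0.219740 ≈ 0.220.
B–C: 5/21 sites differ → p ≈ 0.238095, d = −0.75 ln(1 − 0.31746) = 0.286451 ≈ 0.286.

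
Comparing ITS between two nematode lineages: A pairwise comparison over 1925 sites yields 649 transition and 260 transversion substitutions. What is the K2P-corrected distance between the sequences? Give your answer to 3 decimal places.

0.907

P = 649/1925 ≈ 0.337143 and Q = 260/1925 ≈ 0.135065.
Under the Kimura two-parameter model, d = −½ ln(1 − 2P − Q) − ¼ ln(1 − 2Q).
1 − 2P − Q = 0.190649, giving −½ ln(0.190649) = 0.828661.
1 − 2Q = 0.72987, giving −¼ ln(0.72987) = 0.078722.
d = 0.828661 + 0.078722 = 0.907383.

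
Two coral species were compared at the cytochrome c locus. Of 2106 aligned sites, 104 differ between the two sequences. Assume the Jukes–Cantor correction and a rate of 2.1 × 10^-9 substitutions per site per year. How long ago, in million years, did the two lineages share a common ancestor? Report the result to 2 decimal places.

12.16

p = 104/2106 ≈ 0.049383.
d = −(3/4) ln(1 − 4p/3) = −0.75 ln(1 − 0.065844) = −0.75 ln(0.934156)
  = −0.75 × (-0.068112) = 0.051084 substitutions/site.
Under a molecular clock d = 2μt, so t = d/(2μ) = 0.051084 / (2 × 2.1 × 10^-9) = 12.16 million years.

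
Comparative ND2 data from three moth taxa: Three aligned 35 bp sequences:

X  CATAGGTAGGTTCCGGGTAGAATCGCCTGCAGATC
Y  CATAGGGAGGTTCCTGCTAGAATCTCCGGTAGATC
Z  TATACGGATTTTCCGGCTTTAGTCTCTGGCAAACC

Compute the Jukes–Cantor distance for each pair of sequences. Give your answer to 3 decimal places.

X–Y: 6/35 sites differ → p ≈ 0.171429, d = −0.75 ln(1 − 0.228572) = 0.194634 ≈ 0.195.
X–Z: 14/35 sites differ → p = 0.4, d = −0.75 ln(1 − 0.533333) = 0.571605 ≈ 0.572.
Y–Z: 12/35 sites differ → p ≈ 0.342857, d = −0.75 ln(1 − 0.457143) = 0.458182 ≈ 0.458.

d(X,Y) = 0.195, d(X,Z) = 0.572, d(Y,Z) = 0.458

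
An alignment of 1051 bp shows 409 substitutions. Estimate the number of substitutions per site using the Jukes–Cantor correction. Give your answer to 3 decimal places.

0.549

p = 409/1051 ≈ 0.389153.
d = −(3/4) ln(1 − 4p/3) = −0.75 ln(1 − 0.518871) = −0.75 ln(0.481129)
  = −0.75 × (-0.731620) = 0.548715 substitutions/site.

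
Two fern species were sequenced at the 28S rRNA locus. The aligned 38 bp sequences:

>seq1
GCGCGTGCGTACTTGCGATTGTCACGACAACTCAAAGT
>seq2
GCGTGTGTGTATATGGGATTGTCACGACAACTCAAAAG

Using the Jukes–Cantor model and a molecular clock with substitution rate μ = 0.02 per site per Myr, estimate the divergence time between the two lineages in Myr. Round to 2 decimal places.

The sequences differ at 7 of 38 sites (4, 8, 12, 13, 16, 37, 38), so p = 7/38 ≈ 0.184211.
d = −(3/4) ln(1 − 4p/3) = −0.75 ln(1 − 0.245615) = −0.75 ln(0.754385)
  = −0.75 × (-0.281852) = 0.211389 substitutions/site.
Under a molecular clock d = 2μt, so t = d/(2μ) = 0.211389 / (2 × 0.02) = 5.28 Myr.

5.28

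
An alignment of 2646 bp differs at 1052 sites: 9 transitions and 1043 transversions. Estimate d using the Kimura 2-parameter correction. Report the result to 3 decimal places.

0.644

P = 9/2646 ≈ 0.003401 and Q = 1043/2646 ≈ 0.39418.
Under the Kimura two-parameter model, d = −½ ln(1 − 2P − Q) − ¼ ln(1 − 2Q).
1 − 2P − Q = 0.599018, giving −½ ln(0.599018) = 0.256232.
1 − 2Q = 0.21164, giving −¼ ln(0.21164) = 0.388217.
d = 0.256232 + 0.388217 = 0.644449.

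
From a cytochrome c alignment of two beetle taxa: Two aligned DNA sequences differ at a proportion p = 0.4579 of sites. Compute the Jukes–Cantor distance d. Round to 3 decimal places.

0.707

d = −(3/4) ln(1 − 4p/3) = −0.75 ln(1 − 0.610533) = −0.75 ln(0.389467)
  = −0.75 × (-0.942976) = 0.707232 substitutions/site.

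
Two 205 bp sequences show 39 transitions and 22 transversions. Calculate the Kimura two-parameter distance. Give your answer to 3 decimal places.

P = 39/205 ≈ 0.190244 and Q = 22/205 ≈ 0.107317.
Under the Kimura two-parameter model, d = −½ ln(1 − 2P − Q) − ¼ ln(1 − 2Q).
1 − 2P − Q = 0.512195, giving −½ ln(0.512195) = 0.334525.
1 − 2Q = 0.785366, giving −¼ ln(0.785366) = 0.060401.
d = 0.334525 + 0.060401 = 0.394926.

0.395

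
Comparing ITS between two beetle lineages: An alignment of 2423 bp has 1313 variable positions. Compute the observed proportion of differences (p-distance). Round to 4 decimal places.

0.5419

p = 1313/2423 = 0.541890… ≈ 0.5419 (to 4 d.p.).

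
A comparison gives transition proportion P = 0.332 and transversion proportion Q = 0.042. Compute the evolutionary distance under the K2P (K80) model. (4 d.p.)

Under the Kimura two-parameter model, d = −½ ln(1 − 2P − Q) − ¼ ln(1 − 2Q).
1 − 2P − Q = 0.294, giving −½ ln(0.294) = 0.612088.
1 − 2Q = 0.916, giving −¼ ln(0.916) = 0.021935.
d = 0.612088 + 0.021935 = 0.634023.

0.6340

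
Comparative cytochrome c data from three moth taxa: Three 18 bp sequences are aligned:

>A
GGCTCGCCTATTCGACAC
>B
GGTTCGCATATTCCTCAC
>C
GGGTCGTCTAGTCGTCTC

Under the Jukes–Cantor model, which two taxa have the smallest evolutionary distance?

A–B: 4/18 differ, p = 0.222, d = 0.264.
A–C: 5/18 differ, p = 0.278, d = 0.347.
B–C: 6/18 differ, p = 0.333, d = 0.441.
The smallest distance is between A and B.

A and B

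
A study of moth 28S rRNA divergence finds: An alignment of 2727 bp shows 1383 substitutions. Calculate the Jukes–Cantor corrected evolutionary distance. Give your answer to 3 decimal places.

p = 1383/2727 ≈ 0.507151.
d = −(3/4) ln(1 − 4p/3) = −0.75 ln(1 − 0.676201) = −0.75 ln(0.323799)
  = −0.75 × (-1.127632) = 0.845724 substitutions/site.

0.846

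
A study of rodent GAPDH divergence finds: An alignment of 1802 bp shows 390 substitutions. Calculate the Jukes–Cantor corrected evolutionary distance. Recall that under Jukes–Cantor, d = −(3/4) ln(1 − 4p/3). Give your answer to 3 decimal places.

p = 390/1802 ≈ 0.216426.
d = −(3/4) ln(1 − 4p/3) = −0.75 ln(1 − 0.288568) = −0.75 ln(0.711432)
  = −0.75 × (-0.340475) = 0.255356 substitutions/site.

0.255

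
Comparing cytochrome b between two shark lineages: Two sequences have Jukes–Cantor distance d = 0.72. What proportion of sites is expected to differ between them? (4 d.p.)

p = (3/4)(1 − e^(−4d/3)) = 0.75 × (1 − e^(-0.96)) = 0.75 × (1 − 0.382893) = 0.462830.

0.4628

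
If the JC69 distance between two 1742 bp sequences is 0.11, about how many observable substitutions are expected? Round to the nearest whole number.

178

Invert JC69: p = (3/4)(1 − e^(−4d/3)) = 0.75 × (1 − e^(-0.146667)) = 0.75 × (1 − 0.863582) = 0.102314.
Expected differing sites = pL ≈ 0.102314 × 1742 = 178.230988 ≈ 178.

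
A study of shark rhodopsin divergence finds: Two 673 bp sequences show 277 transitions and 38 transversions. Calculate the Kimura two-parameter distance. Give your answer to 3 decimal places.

1.089

P = 277/673 ≈ 0.41159 and Q = 38/673 ≈ 0.056464.
Under the Kimura two-parameter model, d = −½ ln(1 − 2P − Q) − ¼ ln(1 − 2Q).
1 − 2P − Q = 0.120356, giving −½ ln(0.120356) = 1.058651.
1 − 2Q = 0.887072, giving −¼ ln(0.887072) = 0.029957.
d = 1.058651 + 0.029957 = 1.088608.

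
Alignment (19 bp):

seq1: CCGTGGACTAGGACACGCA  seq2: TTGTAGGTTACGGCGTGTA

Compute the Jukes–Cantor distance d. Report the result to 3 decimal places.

The sequences differ at 10 of 19 sites (1, 2, 5, 7, 8, 11, 13, 15, 16, 18), so p = 10/19 ≈ 0.526316.
d = −(3/4) ln(1 − 4p/3) = −0.75 ln(1 − 0.701755) = −0.75 ln(0.298245)
  = −0.75 × (-1.209840) = 0.907380 substitutions/site.

0.907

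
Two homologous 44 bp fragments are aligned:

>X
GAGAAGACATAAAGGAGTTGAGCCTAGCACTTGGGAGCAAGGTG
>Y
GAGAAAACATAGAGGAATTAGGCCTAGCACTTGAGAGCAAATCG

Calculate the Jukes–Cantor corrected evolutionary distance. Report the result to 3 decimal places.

The sequences differ at 9 of 44 sites (6, 12, 17, 20, 21, 34, 41, 42, 43), so p = 9/44 ≈ 0.204545.
d = −(3/4) ln(1 − 4p/3) = −0.75 ln(1 − 0.272727) = −0.75 ln(0.727273)
  = −0.75 × (-0.318453) = 0.238840 substitutions/site.

0.239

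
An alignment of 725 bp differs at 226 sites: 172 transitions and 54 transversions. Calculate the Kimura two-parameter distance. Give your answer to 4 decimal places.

0.4384

P = 172/725 ≈ 0.237241 and Q = 54/725 ≈ 0.074483.
Under the Kimura two-parameter model, d = −½ ln(1 − 2P − Q) − ¼ ln(1 − 2Q).
1 − 2P − Q = 0.451035, giving −½ ln(0.451035) = 0.398105.
1 − 2Q = 0.851034, giving −¼ ln(0.851034) = 0.040326.
d = 0.398105 + 0.040326 = 0.438431.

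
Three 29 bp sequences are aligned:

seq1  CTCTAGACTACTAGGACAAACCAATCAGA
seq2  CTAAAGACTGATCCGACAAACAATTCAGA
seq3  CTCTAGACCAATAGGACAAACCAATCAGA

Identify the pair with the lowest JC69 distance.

seq1 and seq3

seq1–seq2: 8/29 differ, p = 0.276, d = 0.344.
seq1–seq3: 2/29 differ, p = 0.069, d = 0.072.
seq2–seq3: 8/29 differ, p = 0.276, d = 0.344.
The smallest distance is between seq1 and seq3.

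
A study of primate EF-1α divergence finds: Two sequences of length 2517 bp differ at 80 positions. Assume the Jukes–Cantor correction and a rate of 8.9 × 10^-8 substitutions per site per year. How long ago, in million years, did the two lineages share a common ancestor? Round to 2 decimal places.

0.18

p = 80/2517 ≈ 0.031784.
d = −(3/4) ln(1 − 4p/3) = −0.75 ln(1 − 0.042379) = −0.75 ln(0.957621)
  = −0.75 × (-0.043303) = 0.032477 substitutions/site.
Under a molecular clock d = 2μt, so t = d/(2μ) = 0.032477 / (2 × 8.9 × 10^-8) = 0.18 million years.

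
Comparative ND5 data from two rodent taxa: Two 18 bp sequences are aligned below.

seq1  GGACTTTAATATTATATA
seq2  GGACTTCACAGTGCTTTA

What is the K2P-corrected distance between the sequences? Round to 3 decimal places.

0.549

Of 18 sites, 2 differences are transitions and 5 are transversions, so P = 2/18 ≈ 0.111111 and Q = 5/18 ≈ 0.277778.
Under the Kimura two-parameter model, d = −½ ln(1 − 2P − Q) − ¼ ln(1 − 2Q).
1 − 2P − Q = 0.5, giving −½ ln(0.5) = 0.346574.
1 − 2Q = 0.444444, giving −¼ ln(0.444444) = 0.202733.
d = 0.346574 + 0.202733 = 0.549307.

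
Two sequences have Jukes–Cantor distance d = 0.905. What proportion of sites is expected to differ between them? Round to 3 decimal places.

p = (3/4)(1 − e^(−4d/3)) = 0.75 × (1 − e^(-1.206667)) = 0.75 × (1 − 0.299193) = 0.525605.

0.526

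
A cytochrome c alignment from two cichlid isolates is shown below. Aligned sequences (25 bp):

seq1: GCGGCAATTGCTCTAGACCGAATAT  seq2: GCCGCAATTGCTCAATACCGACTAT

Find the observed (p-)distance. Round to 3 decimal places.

The sequences differ at 4 of 25 positions (sites 3, 14, 16, 22).
p = 4/25 = 0.160.

0.160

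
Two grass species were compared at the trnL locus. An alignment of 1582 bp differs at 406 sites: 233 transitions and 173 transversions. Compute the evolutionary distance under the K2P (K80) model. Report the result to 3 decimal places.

P = 233/1582 ≈ 0.147282 and Q = 173/1582 ≈ 0.109355.
Under the Kimura two-parameter model, d = −½ ln(1 − 2P − Q) − ¼ ln(1 − 2Q).
1 − 2P − Q = 0.596081, giving −½ ln(0.596081) = 0.258689.
1 − 2Q = 0.78129, giving −¼ ln(0.78129) = 0.061702.
d = 0.258689 + 0.061702 = 0.320391.

0.320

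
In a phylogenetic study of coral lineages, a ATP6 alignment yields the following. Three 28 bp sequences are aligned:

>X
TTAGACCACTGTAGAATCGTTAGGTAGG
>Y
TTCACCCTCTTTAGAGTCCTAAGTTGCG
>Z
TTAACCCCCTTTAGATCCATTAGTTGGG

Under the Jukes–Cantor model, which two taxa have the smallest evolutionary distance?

Y and Z

X–Y: 11/28 differ, p = 0.393, d = 0.556.
X–Z: 9/28 differ, p = 0.321, d = 0.420.
Y–Z: 7/28 differ, p = 0.250, d = 0.304.
The smallest distance is between Y and Z.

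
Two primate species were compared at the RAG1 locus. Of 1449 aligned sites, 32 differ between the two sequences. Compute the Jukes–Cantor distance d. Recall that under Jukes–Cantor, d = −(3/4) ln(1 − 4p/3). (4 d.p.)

0.0224

p = 32/1449 ≈ 0.022084.
d = −(3/4) ln(1 − 4p/3) = −0.75 ln(1 − 0.029445) = −0.75 ln(0.970555)
  = −0.75 × (-0.029887) = 0.022415 substitutions/site.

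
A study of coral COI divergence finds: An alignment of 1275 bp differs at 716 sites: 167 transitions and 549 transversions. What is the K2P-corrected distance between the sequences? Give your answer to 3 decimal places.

1.083

P = 167/1275 ≈ 0.13098 and Q = 549/1275 ≈ 0.430588.
Under the Kimura two-parameter model, d = −½ ln(1 − 2P − Q) − ¼ ln(1 − 2Q).
1 − 2P − Q = 0.307452, giving −½ ln(0.307452) = 0.589718.
1 − 2Q = 0.138824, giving −¼ ln(0.138824) = 0.493637.
d = 0.589718 + 0.493637 = 1.083355.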